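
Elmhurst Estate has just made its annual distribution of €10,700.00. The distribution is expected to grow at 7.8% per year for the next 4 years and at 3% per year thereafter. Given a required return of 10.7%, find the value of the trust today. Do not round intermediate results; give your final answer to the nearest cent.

D_1 = 11534.60000
D_2 = 12434.29880
D_3 = 13404.17411
D_4 = 14449.69969
Terminal value at year 4: TV = D_4×(1+g_2)/(r−g_2) = 14883.19068/0.077 = 193288.19061
P_0 = D_1/(1+r)^1 + D_2/(1+r)^2 + D_3/(1+r)^3 + D_4/(1+r)^4 + TV/(1+r)^4
    = 10419.69286 + 10146.72891 + 9880.91578 + 9622.06613 + 128710.75479 = 168780.15848

€168780.16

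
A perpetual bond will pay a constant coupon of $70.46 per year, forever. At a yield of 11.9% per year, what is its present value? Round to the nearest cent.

$592.10

Level perpetuity: PV = C / r = $70.46 / 0.119 = $592.10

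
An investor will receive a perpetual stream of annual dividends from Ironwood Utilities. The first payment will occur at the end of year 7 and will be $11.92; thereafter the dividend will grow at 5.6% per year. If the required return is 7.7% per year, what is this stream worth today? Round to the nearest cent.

$363.72

Value at end of year 6: C₁ / (r − g) = $11.92 / (0.077 − 0.056) = $567.6190
Discount to today: PV = $567.6190 / (1 + 0.077)^6 = $567.6190 / 1.560609 = $363.72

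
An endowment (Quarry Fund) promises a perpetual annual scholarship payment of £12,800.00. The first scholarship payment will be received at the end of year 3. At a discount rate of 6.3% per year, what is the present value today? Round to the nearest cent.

Value at end of year 2: C / r = £12,800.00 / 0.063 = £203,174.6032
Discount to today: PV = £203,174.6032 / (1 + 0.063)^2 = £203,174.6032 / 1.129969 = £179,805.47

£179805.47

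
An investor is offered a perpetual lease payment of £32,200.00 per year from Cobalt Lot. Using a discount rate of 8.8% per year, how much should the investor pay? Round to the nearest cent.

£365909.09

Level perpetuity: PV = C / r = £32,200.00 / 0.088 = £365,909.09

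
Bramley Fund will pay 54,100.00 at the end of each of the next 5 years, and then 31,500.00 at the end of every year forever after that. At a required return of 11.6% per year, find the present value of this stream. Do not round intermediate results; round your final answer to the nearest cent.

353833.46

PV of 5-year annuity: 54,100.00 × [1 − (1+0.116)^−5] / 0.116 = 196966.46236
Perpetuity value at year 5: 31,500.00 / 0.116 = 271551.72414
PV of perpetuity: 271551.72414 / (1+0.116)^5 = 156867.00021
Total PV = 196966.46236 + 156867.00021 = 353833.46257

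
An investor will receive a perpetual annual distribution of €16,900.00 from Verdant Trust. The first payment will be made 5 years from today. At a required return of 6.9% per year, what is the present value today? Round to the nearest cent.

€187554.20

Value at end of year 4: C / r = €16,900.00 / 0.069 = €244,927.5362
Discount to today: PV = €244,927.5362 / (1 + 0.069)^4 = €244,927.5362 / 1.305903 = €187,554.20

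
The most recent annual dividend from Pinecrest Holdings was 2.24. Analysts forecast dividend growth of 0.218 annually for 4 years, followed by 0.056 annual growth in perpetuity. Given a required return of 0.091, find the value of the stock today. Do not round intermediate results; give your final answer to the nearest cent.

D_1 = 2.72832
D_2 = 3.32309
D_3 = 4.04753
D_4 = 4.92989
Terminal value at year 4: TV = D_4×(1+g_2)/(r−g_2) = 5.20596/0.035 = 148.74180
P_0 = D_1/(1+r)^1 + D_2/(1+r)^2 + D_3/(1+r)^3 + D_4/(1+r)^4 + TV/(1+r)^4
    = 2.50075 + 2.79186 + 3.11685 + 3.47967 + 104.98664 = 116.87577

116.88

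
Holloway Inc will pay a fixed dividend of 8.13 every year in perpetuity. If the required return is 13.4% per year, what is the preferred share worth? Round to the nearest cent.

Level perpetuity: PV = C / r = 8.13 / 0.134 = 60.67

60.67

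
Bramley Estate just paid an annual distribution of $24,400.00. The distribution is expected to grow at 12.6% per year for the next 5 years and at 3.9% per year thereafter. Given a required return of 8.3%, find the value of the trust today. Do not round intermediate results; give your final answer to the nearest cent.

D_1 = 27474.40000
D_2 = 30936.17440
D_3 = 34834.13237
D_4 = 39223.23305
D_5 = 44165.36042
Terminal value at year 5: TV = D_5×(1+g_2)/(r−g_2) = 45887.80947/0.044 = 1042904.76079
P_0 = D_1/(1+r)^1 + D_2/(1+r)^2 + D_3/(1+r)^3 + D_4/(1+r)^4 + D_5/(1+r)^5 + TV/(1+r)^5
    = 25368.79040 + 26376.04616 + 27423.29453 + 28512.12339 + 29644.18370 + 700006.97409 = 837331.41226

$837331.41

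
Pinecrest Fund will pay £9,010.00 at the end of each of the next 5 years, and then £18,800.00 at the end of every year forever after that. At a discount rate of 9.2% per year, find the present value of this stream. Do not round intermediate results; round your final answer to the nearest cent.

PV of 5-year annuity: £9,010.00 × [1 − (1+0.092)^−5] / 0.092 = 34864.64598
Perpetuity value at year 5: £18,800.00 / 0.092 = 204347.82609
PV of perpetuity: 204347.82609 / (1+0.092)^5 = 131600.28508
Total PV = 34864.64598 + 131600.28508 = 166464.93106

£166464.93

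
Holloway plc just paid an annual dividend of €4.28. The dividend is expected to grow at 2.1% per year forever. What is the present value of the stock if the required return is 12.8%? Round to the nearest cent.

€40.84

D₁ = D₀ × (1 + g) = €4.28 × 1.021 = €4.3699
Growing perpetuity: P = D₁ / (r − g) = €4.3699 / (0.128 − 0.021) = €40.84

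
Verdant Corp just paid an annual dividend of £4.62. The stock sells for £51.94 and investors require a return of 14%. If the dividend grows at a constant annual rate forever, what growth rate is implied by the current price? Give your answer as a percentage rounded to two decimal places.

P = D₀(1+g)/(r−g) ⇒ P(r−g) = D₀(1+g) ⇒ g(P+D₀) = P·r − D₀
g = (P·r − D₀)/(P + D₀) = (£51.94×0.14 − £4.62) / (£51.94 + £4.62) = 0.046881

4.69%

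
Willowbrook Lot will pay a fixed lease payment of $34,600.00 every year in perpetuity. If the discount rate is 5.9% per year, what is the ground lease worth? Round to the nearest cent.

$586440.68

Level perpetuity: PV = C / r = $34,600.00 / 0.059 = $586,440.68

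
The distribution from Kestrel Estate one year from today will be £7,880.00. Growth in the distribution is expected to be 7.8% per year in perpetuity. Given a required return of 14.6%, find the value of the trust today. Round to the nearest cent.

£115882.35

Growing perpetuity: P = D₁ / (r − g) = £7,880.0000 / (0.146 − 0.078) = £115,882.35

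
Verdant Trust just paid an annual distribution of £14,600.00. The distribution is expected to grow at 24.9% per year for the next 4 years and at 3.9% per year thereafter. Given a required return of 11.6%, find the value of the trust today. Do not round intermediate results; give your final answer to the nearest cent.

D_1 = 18235.40000
D_2 = 22776.01460
D_3 = 28447.24224
D_4 = 35530.60555
Terminal value at year 4: TV = D_4×(1+g_2)/(r−g_2) = 36916.29917/0.077 = 479432.45673
P_0 = D_1/(1+r)^1 + D_2/(1+r)^2 + D_3/(1+r)^3 + D_4/(1+r)^4 + TV/(1+r)^4
    = 16339.96416 + 18287.28964 + 20466.68885 + 22905.81933 + 309079.82186 = 387079.58383

£387079.58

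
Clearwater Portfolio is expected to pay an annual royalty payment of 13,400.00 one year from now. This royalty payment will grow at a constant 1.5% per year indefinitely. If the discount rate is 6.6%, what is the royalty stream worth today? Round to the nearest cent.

262745.10

Growing perpetuity: P = D₁ / (r − g) = 13,400.0000 / (0.066 − 0.015) = 262,745.10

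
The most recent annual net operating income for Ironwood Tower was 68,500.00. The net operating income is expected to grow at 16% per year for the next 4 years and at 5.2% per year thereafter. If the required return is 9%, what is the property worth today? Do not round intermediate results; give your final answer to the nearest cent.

D_1 = 79460.00000
D_2 = 92173.60000
D_3 = 106921.37600
D_4 = 124028.79616
Terminal value at year 4: TV = D_4×(1+g_2)/(r−g_2) = 130478.29356/0.038 = 3433639.30422
P_0 = D_1/(1+r)^1 + D_2/(1+r)^2 + D_3/(1+r)^3 + D_4/(1+r)^4 + TV/(1+r)^4
    = 72899.08257 + 77580.67503 + 82562.92021 + 87865.12610 + 2432476.64881 = 2753384.45272

2753384.45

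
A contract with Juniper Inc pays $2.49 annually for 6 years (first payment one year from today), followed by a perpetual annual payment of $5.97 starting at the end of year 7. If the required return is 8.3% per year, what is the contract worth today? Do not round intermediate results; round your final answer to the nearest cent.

PV of 6-year annuity: $2.49 × [1 − (1+0.083)^−6] / 0.083 = 11.40696
Perpetuity value at year 6: $5.97 / 0.083 = 71.92771
PV of perpetuity: 71.92771 / (1+0.083)^6 = 44.57850
Total PV = 11.40696 + 44.57850 = 55.98546

$55.99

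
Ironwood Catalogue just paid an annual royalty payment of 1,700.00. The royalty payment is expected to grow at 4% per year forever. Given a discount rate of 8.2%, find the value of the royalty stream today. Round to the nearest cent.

42095.24

D₁ = D₀ × (1 + g) = 1,700.00 × 1.04 = 1,768.0000
Growing perpetuity: P = D₁ / (r − g) = 1,768.0000 / (0.082 − 0.04) = 42,095.24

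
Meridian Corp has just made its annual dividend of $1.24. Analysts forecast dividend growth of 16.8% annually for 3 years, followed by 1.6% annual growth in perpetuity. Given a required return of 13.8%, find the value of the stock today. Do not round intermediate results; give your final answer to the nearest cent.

$15.08

D_1 = 1.44832
D_2 = 1.69164
D_3 = 1.97583
Terminal value at year 3: TV = D_3×(1+g_2)/(r−g_2) = 2.00745/0.122 = 16.45448
P_0 = D_1/(1+r)^1 + D_2/(1+r)^2 + D_3/(1+r)^3 + TV/(1+r)^3
    = 1.27269 + 1.30624 + 1.34067 + 11.16496 = 15.08457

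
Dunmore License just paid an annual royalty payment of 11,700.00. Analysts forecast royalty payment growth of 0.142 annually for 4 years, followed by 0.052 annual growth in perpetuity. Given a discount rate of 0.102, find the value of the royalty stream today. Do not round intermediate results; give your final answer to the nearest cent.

335106.56

D_1 = 13361.40000
D_2 = 15258.71880
D_3 = 17425.45687
D_4 = 19899.87175
Terminal value at year 4: TV = D_4×(1+g_2)/(r−g_2) = 20934.66508/0.05 = 418693.30152
P_0 = D_1/(1+r)^1 + D_2/(1+r)^2 + D_3/(1+r)^3 + D_4/(1+r)^4 + TV/(1+r)^4
    = 12124.68240 + 12564.77976 + 13020.85162 + 13493.47781 + 283902.77321 = 335106.56480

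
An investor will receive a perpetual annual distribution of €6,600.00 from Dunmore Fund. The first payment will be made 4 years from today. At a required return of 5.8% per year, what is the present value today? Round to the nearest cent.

€96085.74

Value at end of year 3: C / r = €6,600.00 / 0.058 = €113,793.1034
Discount to today: PV = €113,793.1034 / (1 + 0.058)^3 = €113,793.1034 / 1.184287 = €96,085.74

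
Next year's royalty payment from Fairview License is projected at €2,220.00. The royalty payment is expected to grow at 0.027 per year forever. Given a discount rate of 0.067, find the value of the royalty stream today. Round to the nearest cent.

€55500.00

Growing perpetuity: P = D₁ / (r − g) = €2,220.0000 / (0.067 − 0.027) = €55,500.00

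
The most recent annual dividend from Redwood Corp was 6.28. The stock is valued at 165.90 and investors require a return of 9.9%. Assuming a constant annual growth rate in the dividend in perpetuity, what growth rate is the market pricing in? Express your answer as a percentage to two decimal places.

P = D₀(1+g)/(r−g) ⇒ P(r−g) = D₀(1+g) ⇒ g(P+D₀) = P·r − D₀
g = (P·r − D₀)/(P + D₀) = (165.90×0.099 − 6.28) / (165.90 + 6.28) = 0.058916

5.89%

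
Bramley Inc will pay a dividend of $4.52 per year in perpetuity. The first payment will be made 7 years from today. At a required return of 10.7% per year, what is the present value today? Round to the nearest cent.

Value at end of year 6: C / r = $4.52 / 0.107 = $42.2430
Discount to today: PV = $42.2430 / (1 + 0.107)^6 = $42.2430 / 1.840288 = $22.95

$22.95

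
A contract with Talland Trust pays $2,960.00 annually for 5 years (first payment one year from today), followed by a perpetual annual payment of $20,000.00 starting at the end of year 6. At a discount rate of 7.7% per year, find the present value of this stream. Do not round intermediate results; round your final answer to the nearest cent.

$191163.12

PV of 5-year annuity: $2,960.00 × [1 − (1+0.077)^−5] / 0.077 = 11912.46134
Perpetuity value at year 5: $20,000.00 / 0.077 = 259740.25974
PV of perpetuity: 259740.25974 / (1+0.077)^5 = 179250.65612
Total PV = 11912.46134 + 179250.65612 = 191163.11745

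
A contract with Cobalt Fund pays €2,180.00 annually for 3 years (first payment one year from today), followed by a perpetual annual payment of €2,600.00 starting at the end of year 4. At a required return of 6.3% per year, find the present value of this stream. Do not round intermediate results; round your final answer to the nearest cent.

€40153.38

PV of 3-year annuity: €2,180.00 × [1 − (1+0.063)^−3] / 0.063 = 5794.97280
Perpetuity value at year 3: €2,600.00 / 0.063 = 41269.84127
PV of perpetuity: 41269.84127 / (1+0.063)^3 = 34358.40582
Total PV = 5794.97280 + 34358.40582 = 40153.37862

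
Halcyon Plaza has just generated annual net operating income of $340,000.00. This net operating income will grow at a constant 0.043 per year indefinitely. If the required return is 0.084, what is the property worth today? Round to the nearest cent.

$8649268.29

D₁ = D₀ × (1 + g) = $340,000.00 × 1.043 = $354,620.0000
Growing perpetuity: P = D₁ / (r − g) = $354,620.0000 / (0.084 − 0.043) = $8,649,268.29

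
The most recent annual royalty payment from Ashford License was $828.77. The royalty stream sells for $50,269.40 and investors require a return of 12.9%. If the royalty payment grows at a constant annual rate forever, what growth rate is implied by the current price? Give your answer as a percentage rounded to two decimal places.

P = D₀(1+g)/(r−g) ⇒ P(r−g) = D₀(1+g) ⇒ g(P+D₀) = P·r − D₀
g = (P·r − D₀)/(P + D₀) = ($50,269.40×0.129 − $828.77) / ($50,269.40 + $828.77) = 0.110689

11.07%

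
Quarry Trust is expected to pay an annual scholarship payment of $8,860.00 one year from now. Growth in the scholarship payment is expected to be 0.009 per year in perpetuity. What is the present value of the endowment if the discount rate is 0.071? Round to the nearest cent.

$142903.23

Growing perpetuity: P = D₁ / (r − g) = $8,860.0000 / (0.071 − 0.009) = $142,903.23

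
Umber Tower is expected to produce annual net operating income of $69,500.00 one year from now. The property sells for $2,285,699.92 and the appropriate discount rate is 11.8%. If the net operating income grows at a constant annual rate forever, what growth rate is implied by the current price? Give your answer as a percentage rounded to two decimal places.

8.76%

P = D₁/(r−g) ⇒ g = r − D₁/P = 0.118 − $69,500.00/$2,285,699.92 = 0.087594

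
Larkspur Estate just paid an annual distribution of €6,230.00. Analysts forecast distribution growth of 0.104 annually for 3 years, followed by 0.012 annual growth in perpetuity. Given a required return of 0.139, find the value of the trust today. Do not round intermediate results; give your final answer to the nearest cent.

€62771.21

D_1 = 6877.92000
D_2 = 7593.22368
D_3 = 8382.91894
Terminal value at year 3: TV = D_3×(1+g_2)/(r−g_2) = 8483.51397/0.127 = 66799.32260
P_0 = D_1/(1+r)^1 + D_2/(1+r)^2 + D_3/(1+r)^3 + TV/(1+r)^3
    = 6038.56014 + 5853.00298 + 5673.14775 + 45206.50021 = 62771.21108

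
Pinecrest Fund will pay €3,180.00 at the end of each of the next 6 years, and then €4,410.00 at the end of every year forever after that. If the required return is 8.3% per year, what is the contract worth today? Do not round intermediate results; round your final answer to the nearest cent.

PV of 6-year annuity: €3,180.00 × [1 − (1+0.083)^−6] / 0.083 = 14567.91873
Perpetuity value at year 6: €4,410.00 / 0.083 = 53132.53012
PV of perpetuity: 53132.53012 / (1+0.083)^6 = 32929.85037
Total PV = 14567.91873 + 32929.85037 = 47497.76910

€47497.77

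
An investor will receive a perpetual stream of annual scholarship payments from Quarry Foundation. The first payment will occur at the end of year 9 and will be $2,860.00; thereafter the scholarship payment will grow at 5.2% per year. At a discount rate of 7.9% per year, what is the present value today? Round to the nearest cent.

Value at end of year 8: C₁ / (r − g) = $2,860.00 / (0.079 − 0.052) = $105,925.9259
Discount to today: PV = $105,925.9259 / (1 + 0.079)^8 = $105,925.9259 / 1.837264 = $57,654.17

$57654.17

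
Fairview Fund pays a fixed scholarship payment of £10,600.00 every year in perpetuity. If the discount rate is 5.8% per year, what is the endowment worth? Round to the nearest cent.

Level perpetuity: PV = C / r = £10,600.00 / 0.058 = £182,758.62

£182758.62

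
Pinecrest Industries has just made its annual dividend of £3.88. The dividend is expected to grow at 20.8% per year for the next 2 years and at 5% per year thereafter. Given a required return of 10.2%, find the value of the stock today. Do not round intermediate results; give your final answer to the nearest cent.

D_1 = 4.68704
D_2 = 5.66194
Terminal value at year 2: TV = D_2×(1+g_2)/(r−g_2) = 5.94504/0.052 = 114.32772
P_0 = D_1/(1+r)^1 + D_2/(1+r)^2 + TV/(1+r)^2
    = 4.25321 + 4.66232 + 94.14307 = 103.05861

£103.06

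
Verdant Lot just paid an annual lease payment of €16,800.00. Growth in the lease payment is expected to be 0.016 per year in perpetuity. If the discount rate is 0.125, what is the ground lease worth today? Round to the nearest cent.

D₁ = D₀ × (1 + g) = €16,800.00 × 1.016 = €17,068.8000
Growing perpetuity: P = D₁ / (r − g) = €17,068.8000 / (0.125 − 0.016) = €156,594.50

€156594.50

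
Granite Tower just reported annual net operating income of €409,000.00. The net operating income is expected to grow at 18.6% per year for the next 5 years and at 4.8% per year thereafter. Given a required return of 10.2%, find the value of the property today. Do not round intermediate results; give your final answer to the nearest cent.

D_1 = 485074.00000
D_2 = 575297.76400
D_3 = 682303.14810
D_4 = 809211.53365
D_5 = 959724.87891
Terminal value at year 5: TV = D_5×(1+g_2)/(r−g_2) = 1005791.67310/0.054 = 18625771.72404
P_0 = D_1/(1+r)^1 + D_2/(1+r)^2 + D_3/(1+r)^3 + D_4/(1+r)^4 + D_5/(1+r)^5 + TV/(1+r)^5
    = 440176.04356 + 473728.48245 + 509838.45752 + 548700.91707 + 590525.66937 + 11460572.25008 = 14023541.82005

€14023541.82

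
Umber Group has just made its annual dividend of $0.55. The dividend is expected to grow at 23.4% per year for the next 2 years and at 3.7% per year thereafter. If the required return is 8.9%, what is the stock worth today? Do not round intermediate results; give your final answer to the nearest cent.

$15.41

D_1 = 0.67870
D_2 = 0.83752
Terminal value at year 2: TV = D_2×(1+g_2)/(r−g_2) = 0.86850/0.052 = 16.70200
P_0 = D_1/(1+r)^1 + D_2/(1+r)^2 + TV/(1+r)^2
    = 0.62323 + 0.70622 + 14.08357 = 15.41301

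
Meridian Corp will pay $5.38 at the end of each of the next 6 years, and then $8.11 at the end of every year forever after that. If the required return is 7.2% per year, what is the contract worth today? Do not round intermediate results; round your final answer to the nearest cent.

$99.71

PV of 6-year annuity: $5.38 × [1 − (1+0.072)^−6] / 0.072 = 25.48641
Perpetuity value at year 6: $8.11 / 0.072 = 112.63889
PV of perpetuity: 112.63889 / (1+0.072)^6 = 74.21978
Total PV = 25.48641 + 74.21978 = 99.70619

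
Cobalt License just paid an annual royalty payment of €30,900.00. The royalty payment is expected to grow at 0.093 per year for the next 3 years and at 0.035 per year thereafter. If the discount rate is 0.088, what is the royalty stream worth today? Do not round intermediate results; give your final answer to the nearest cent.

€705336.73

D_1 = 33773.70000
D_2 = 36914.65410
D_3 = 40347.71693
Terminal value at year 3: TV = D_3×(1+g_2)/(r−g_2) = 41759.88702/0.053 = 787922.39668
P_0 = D_1/(1+r)^1 + D_2/(1+r)^2 + D_3/(1+r)^3 + TV/(1+r)^3
    = 31042.00368 + 31184.65994 + 31327.97180 + 611782.09081 = 705336.72623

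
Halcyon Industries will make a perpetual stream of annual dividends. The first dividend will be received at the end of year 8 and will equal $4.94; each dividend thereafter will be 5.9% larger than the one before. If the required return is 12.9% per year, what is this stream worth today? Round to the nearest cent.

Value at end of year 7: C₁ / (r − g) = $4.94 / (0.129 − 0.059) = $70.5714
Discount to today: PV = $70.5714 / (1 + 0.129)^7 = $70.5714 / 2.338070 = $30.18

$30.18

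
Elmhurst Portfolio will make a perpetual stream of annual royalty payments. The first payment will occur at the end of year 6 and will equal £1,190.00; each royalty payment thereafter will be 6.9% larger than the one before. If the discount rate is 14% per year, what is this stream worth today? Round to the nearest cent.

£8704.91

Value at end of year 5: C₁ / (r − g) = £1,190.00 / (0.14 − 0.069) = £16,760.5634
Discount to today: PV = £16,760.5634 / (1 + 0.14)^5 = £16,760.5634 / 1.925415 = £8,704.91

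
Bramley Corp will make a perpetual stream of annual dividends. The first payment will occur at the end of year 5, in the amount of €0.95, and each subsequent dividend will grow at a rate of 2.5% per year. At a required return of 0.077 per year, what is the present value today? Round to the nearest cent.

Value at end of year 4: C₁ / (r − g) = €0.95 / (0.077 − 0.025) = €18.2692
Discount to today: PV = €18.2692 / (1 + 0.077)^4 = €18.2692 / 1.345435 = €13.58

€13.58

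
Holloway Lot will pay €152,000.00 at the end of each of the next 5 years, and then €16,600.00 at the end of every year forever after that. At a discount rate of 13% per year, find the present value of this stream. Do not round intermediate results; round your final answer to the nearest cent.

€603925.42

PV of 5-year annuity: €152,000.00 × [1 − (1+0.13)^−5] / 0.13 = 534619.15175
Perpetuity value at year 5: €16,600.00 / 0.13 = 127692.30769
PV of perpetuity: 127692.30769 / (1+0.13)^5 = 69306.26875
Total PV = 534619.15175 + 69306.26875 = 603925.42051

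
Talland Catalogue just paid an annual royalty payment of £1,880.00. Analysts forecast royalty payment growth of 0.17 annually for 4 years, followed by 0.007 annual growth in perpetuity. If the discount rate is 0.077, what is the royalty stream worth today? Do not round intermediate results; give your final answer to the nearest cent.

D_1 = 2199.60000
D_2 = 2573.53200
D_3 = 3011.03244
D_4 = 3522.90795
Terminal value at year 4: TV = D_4×(1+g_2)/(r−g_2) = 3547.56831/0.07 = 50679.54729
P_0 = D_1/(1+r)^1 + D_2/(1+r)^2 + D_3/(1+r)^3 + D_4/(1+r)^4 + TV/(1+r)^4
    = 2042.33983 + 2218.69787 + 2410.28459 + 2618.41502 + 37667.77032 = 46957.50763

£46957.51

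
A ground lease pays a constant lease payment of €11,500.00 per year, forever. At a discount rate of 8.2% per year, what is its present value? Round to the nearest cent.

€140243.90

Level perpetuity: PV = C / r = €11,500.00 / 0.082 = €140,243.90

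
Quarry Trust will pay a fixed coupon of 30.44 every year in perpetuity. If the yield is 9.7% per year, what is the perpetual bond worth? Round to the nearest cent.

313.81

Level perpetuity: PV = C / r = 30.44 / 0.097 = 313.81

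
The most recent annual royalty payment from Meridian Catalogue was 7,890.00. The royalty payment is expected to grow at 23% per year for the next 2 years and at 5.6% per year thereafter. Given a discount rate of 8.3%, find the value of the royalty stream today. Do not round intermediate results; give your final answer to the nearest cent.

417181.63

D_1 = 9704.70000
D_2 = 11936.78100
Terminal value at year 2: TV = D_2×(1+g_2)/(r−g_2) = 12605.24074/0.027 = 466860.76800
P_0 = D_1/(1+r)^1 + D_2/(1+r)^2 + TV/(1+r)^2
    = 8960.94183 + 10177.24695 + 398043.43634 = 417181.62512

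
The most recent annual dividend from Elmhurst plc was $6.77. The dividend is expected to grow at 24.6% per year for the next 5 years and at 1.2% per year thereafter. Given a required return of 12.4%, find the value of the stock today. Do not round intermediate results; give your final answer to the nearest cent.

D_1 = 8.43542
D_2 = 10.51053
D_3 = 13.09612
D_4 = 16.31777
D_5 = 20.33194
Terminal value at year 5: TV = D_5×(1+g_2)/(r−g_2) = 20.57593/0.112 = 183.71363
P_0 = D_1/(1+r)^1 + D_2/(1+r)^2 + D_3/(1+r)^3 + D_4/(1+r)^4 + D_5/(1+r)^5 + TV/(1+r)^5
    = 7.50482 + 8.31940 + 9.22240 + 10.22341 + 11.33306 + 102.40232 = 149.00542

$149.01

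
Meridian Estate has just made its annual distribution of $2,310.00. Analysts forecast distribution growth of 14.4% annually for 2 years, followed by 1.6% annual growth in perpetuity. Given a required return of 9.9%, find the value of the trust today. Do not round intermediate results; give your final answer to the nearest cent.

D_1 = 2642.64000
D_2 = 3023.18016
Terminal value at year 2: TV = D_2×(1+g_2)/(r−g_2) = 3071.55104/0.083 = 37006.63907
P_0 = D_1/(1+r)^1 + D_2/(1+r)^2 + TV/(1+r)^2
    = 2404.58599 + 2503.04492 + 30639.68242 = 35547.31333

$35547.31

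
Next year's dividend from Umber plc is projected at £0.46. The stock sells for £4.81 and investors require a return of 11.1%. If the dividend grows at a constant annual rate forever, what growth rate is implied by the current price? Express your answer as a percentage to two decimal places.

1.54%

P = D₁/(r−g) ⇒ g = r − D₁/P = 0.111 − £0.46/£4.81 = 0.015366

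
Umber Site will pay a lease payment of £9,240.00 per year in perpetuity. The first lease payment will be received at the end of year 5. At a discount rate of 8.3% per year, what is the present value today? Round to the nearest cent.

£80924.51

Value at end of year 4: C / r = £9,240.00 / 0.083 = £111,325.3012
Discount to today: PV = £111,325.3012 / (1 + 0.083)^4 = £111,325.3012 / 1.375669 = £80,924.51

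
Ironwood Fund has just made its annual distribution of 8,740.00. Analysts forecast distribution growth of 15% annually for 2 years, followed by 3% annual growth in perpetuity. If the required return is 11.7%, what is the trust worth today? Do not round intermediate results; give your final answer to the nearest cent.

D_1 = 10051.00000
D_2 = 11558.65000
Terminal value at year 2: TV = D_2×(1+g_2)/(r−g_2) = 11905.40950/0.087 = 136843.78736
P_0 = D_1/(1+r)^1 + D_2/(1+r)^2 + TV/(1+r)^2
    = 8998.20949 + 9264.04737 + 109677.80221 = 127940.05907

127940.06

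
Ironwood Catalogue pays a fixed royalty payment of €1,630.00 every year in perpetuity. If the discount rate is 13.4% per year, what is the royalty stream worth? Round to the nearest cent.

Level perpetuity: PV = C / r = €1,630.00 / 0.134 = €12,164.18

€12164.18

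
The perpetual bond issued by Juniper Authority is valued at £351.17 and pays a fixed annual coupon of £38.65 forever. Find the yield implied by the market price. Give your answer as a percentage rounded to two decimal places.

11.01%

P = C/r ⇒ r = C/P = £38.65/£351.17 = 0.110061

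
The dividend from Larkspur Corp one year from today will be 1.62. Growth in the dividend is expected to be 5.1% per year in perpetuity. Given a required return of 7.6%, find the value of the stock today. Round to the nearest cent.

Growing perpetuity: P = D₁ / (r − g) = 1.6200 / (0.076 − 0.051) = 64.80

64.80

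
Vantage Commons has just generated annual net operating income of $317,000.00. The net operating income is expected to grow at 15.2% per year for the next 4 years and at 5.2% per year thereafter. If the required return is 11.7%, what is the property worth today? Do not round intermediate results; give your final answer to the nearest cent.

$7174910.51

D_1 = 365184.00000
D_2 = 420691.96800
D_3 = 484637.14714
D_4 = 558301.99350
Terminal value at year 4: TV = D_4×(1+g_2)/(r−g_2) = 587333.69716/0.065 = 9035903.03327
P_0 = D_1/(1+r)^1 + D_2/(1+r)^2 + D_3/(1+r)^3 + D_4/(1+r)^4 + TV/(1+r)^4
    = 326932.85586 + 337176.94714 + 347742.02606 + 358638.15042 + 5804420.52677 = 7174910.50625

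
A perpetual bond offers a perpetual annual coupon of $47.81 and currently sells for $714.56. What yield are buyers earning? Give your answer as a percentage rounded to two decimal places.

P = C/r ⇒ r = C/P = $47.81/$714.56 = 0.066908

6.69%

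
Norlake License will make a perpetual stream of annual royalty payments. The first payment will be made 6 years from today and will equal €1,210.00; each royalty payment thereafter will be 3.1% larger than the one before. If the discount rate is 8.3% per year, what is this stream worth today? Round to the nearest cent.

Value at end of year 5: C₁ / (r − g) = €1,210.00 / (0.083 − 0.031) = €23,269.2308
Discount to today: PV = €23,269.2308 / (1 + 0.083)^5 = €23,269.2308 / 1.489849 = €15,618.52

€15618.52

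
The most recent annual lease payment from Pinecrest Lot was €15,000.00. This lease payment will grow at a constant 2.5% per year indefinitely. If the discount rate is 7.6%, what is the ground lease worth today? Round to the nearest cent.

€301470.59

D₁ = D₀ × (1 + g) = €15,000.00 × 1.025 = €15,375.0000
Growing perpetuity: P = D₁ / (r − g) = €15,375.0000 / (0.076 − 0.025) = €301,470.59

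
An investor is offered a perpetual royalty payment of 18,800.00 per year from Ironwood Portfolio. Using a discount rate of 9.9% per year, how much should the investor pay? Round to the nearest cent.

189898.99

Level perpetuity: PV = C / r = 18,800.00 / 0.099 = 189,898.99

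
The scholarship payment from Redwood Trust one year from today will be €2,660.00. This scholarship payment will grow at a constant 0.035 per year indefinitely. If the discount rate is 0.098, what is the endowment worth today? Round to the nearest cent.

Growing perpetuity: P = D₁ / (r − g) = €2,660.0000 / (0.098 − 0.035) = €42,222.22

€42222.22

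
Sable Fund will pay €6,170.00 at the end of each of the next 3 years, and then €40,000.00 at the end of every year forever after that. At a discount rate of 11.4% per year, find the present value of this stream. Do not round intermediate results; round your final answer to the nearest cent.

PV of 3-year annuity: €6,170.00 × [1 − (1+0.114)^−3] / 0.114 = 14973.44040
Perpetuity value at year 3: €40,000.00 / 0.114 = 350877.19298
PV of perpetuity: 350877.19298 / (1+0.114)^3 = 253804.64583
Total PV = 14973.44040 + 253804.64583 = 268778.08623

€268778.09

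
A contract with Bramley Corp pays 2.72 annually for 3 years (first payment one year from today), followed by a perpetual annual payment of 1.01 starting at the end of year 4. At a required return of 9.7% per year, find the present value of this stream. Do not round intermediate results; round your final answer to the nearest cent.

PV of 3-year annuity: 2.72 × [1 − (1+0.097)^−3] / 0.097 = 6.80012
Perpetuity value at year 3: 1.01 / 0.097 = 10.41237
PV of perpetuity: 10.41237 / (1+0.097)^3 = 7.88733
Total PV = 6.80012 + 7.88733 = 14.68745

14.69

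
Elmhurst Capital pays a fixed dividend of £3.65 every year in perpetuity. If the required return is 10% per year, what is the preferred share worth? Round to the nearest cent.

Level perpetuity: PV = C / r = £3.65 / 0.1 = £36.50

£36.50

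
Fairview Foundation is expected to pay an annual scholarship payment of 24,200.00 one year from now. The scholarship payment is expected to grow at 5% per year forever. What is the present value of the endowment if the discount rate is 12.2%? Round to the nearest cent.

Growing perpetuity: P = D₁ / (r − g) = 24,200.0000 / (0.122 − 0.05) = 336,111.11

336111.11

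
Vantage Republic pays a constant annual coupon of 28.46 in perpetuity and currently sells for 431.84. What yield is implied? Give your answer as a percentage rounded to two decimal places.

6.59%

P = C/r ⇒ r = C/P = 28.46/431.84 = 0.065904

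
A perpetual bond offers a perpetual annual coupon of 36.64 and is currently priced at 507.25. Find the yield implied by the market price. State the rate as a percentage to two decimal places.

P = C/r ⇒ r = C/P = 36.64/507.25 = 0.072233

7.22%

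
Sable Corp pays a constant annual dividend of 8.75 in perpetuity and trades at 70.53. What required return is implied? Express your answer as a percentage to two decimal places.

12.41%

P = C/r ⇒ r = C/P = 8.75/70.53 = 0.124061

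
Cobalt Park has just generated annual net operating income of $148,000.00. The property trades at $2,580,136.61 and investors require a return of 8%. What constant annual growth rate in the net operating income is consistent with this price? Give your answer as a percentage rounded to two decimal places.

P = D₀(1+g)/(r−g) ⇒ P(r−g) = D₀(1+g) ⇒ g(P+D₀) = P·r − D₀
g = (P·r − D₀)/(P + D₀) = ($2,580,136.61×0.08 − $148,000.00) / ($2,580,136.61 + $148,000.00) = 0.021411

2.14%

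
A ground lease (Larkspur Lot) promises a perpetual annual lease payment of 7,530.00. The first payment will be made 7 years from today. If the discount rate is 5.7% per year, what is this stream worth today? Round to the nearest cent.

94726.22

Value at end of year 6: C / r = 7,530.00 / 0.057 = 132,105.2632
Discount to today: PV = 132,105.2632 / (1 + 0.057)^6 = 132,105.2632 / 1.394601 = 94,726.22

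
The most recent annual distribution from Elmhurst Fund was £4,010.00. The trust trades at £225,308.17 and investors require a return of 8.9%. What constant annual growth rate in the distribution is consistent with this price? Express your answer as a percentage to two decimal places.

P = D₀(1+g)/(r−g) ⇒ P(r−g) = D₀(1+g) ⇒ g(P+D₀) = P·r − D₀
g = (P·r − D₀)/(P + D₀) = (£225,308.17×0.089 − £4,010.00) / (£225,308.17 + £4,010.00) = 0.069957

7.00%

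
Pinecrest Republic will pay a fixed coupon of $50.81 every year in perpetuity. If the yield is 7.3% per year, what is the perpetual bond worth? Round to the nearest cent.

Level perpetuity: PV = C / r = $50.81 / 0.073 = $696.03

$696.03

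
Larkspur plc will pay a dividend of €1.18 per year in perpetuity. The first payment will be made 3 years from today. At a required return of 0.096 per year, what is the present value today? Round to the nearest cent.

€10.23

Value at end of year 2: C / r = €1.18 / 0.096 = €12.2917
Discount to today: PV = €12.2917 / (1 + 0.096)^2 = €12.2917 / 1.201216 = €10.23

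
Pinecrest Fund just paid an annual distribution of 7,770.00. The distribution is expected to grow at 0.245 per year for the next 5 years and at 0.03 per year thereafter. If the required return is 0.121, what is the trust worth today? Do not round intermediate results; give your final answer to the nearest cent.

202414.26

D_1 = 9673.65000
D_2 = 12043.69425
D_3 = 14994.39934
D_4 = 18668.02718
D_5 = 23241.69384
Terminal value at year 5: TV = D_5×(1+g_2)/(r−g_2) = 23938.94465/0.091 = 263065.32587
P_0 = D_1/(1+r)^1 + D_2/(1+r)^2 + D_3/(1+r)^3 + D_4/(1+r)^4 + D_5/(1+r)^5 + TV/(1+r)^5
    = 8629.48260 + 9584.03733 + 10644.18062 + 11821.59221 + 13129.24380 + 148605.72655 = 202414.26311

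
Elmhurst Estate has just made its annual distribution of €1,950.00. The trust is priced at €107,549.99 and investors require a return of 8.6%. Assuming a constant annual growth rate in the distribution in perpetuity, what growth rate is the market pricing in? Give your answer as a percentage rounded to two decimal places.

6.67%

P = D₀(1+g)/(r−g) ⇒ P(r−g) = D₀(1+g) ⇒ g(P+D₀) = P·r − D₀
g = (P·r − D₀)/(P + D₀) = (€107,549.99×0.086 − €1,950.00) / (€107,549.99 + €1,950.00) = 0.066660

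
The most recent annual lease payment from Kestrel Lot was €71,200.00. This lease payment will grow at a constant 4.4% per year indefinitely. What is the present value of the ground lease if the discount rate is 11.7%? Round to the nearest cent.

D₁ = D₀ × (1 + g) = €71,200.00 × 1.044 = €74,332.8000
Growing perpetuity: P = D₁ / (r − g) = €74,332.8000 / (0.117 − 0.044) = €1,018,257.53

€1018257.53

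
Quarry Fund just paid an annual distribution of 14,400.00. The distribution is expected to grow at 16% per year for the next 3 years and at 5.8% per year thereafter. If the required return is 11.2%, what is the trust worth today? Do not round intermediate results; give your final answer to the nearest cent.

367306.32

D_1 = 16704.00000
D_2 = 19376.64000
D_3 = 22476.90240
Terminal value at year 3: TV = D_3×(1+g_2)/(r−g_2) = 23780.56274/0.054 = 440380.79147
P_0 = D_1/(1+r)^1 + D_2/(1+r)^2 + D_3/(1+r)^3 + TV/(1+r)^3
    = 15021.58273 + 15669.99638 + 16346.39910 + 320268.33789 = 367306.31610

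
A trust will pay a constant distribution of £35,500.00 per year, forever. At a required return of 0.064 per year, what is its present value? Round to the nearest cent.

£554687.50

Level perpetuity: PV = C / r = £35,500.00 / 0.064 = £554,687.50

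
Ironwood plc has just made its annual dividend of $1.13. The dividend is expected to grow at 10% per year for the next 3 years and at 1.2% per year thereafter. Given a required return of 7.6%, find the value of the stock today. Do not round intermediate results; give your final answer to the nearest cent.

D_1 = 1.24300
D_2 = 1.36730
D_3 = 1.50403
Terminal value at year 3: TV = D_3×(1+g_2)/(r−g_2) = 1.52208/0.064 = 23.78247
P_0 = D_1/(1+r)^1 + D_2/(1+r)^2 + D_3/(1+r)^3 + TV/(1+r)^3
    = 1.15520 + 1.18097 + 1.20731 + 19.09063 = 22.63412

$22.63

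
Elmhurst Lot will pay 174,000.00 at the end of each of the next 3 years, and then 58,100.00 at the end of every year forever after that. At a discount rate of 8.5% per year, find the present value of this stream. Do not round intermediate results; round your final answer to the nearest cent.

PV of 3-year annuity: 174,000.00 × [1 − (1+0.085)^−3] / 0.085 = 444399.89262
Perpetuity value at year 3: 58,100.00 / 0.085 = 683529.41176
PV of perpetuity: 683529.41176 / (1+0.085)^3 = 535140.71199
Total PV = 444399.89262 + 535140.71199 = 979540.60461

979540.60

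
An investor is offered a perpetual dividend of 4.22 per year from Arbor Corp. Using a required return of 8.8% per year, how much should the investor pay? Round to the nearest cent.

Level perpetuity: PV = C / r = 4.22 / 0.088 = 47.95

47.95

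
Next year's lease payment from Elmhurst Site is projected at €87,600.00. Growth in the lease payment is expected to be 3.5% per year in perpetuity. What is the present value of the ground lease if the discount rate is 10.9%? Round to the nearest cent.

Growing perpetuity: P = D₁ / (r − g) = €87,600.0000 / (0.109 − 0.035) = €1,183,783.78

€1183783.78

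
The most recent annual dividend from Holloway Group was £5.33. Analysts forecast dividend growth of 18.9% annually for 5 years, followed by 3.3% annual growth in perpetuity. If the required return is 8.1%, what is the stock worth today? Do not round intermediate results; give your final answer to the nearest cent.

£220.44

D_1 = 6.33737
D_2 = 7.53513
D_3 = 8.95927
D_4 = 10.65258
D_5 = 12.66591
Terminal value at year 5: TV = D_5×(1+g_2)/(r−g_2) = 13.08389/0.048 = 272.58099
P_0 = D_1/(1+r)^1 + D_2/(1+r)^2 + D_3/(1+r)^3 + D_4/(1+r)^4 + D_5/(1+r)^5 + TV/(1+r)^5
    = 5.86251 + 6.44822 + 7.09244 + 7.80103 + 8.58041 + 184.65756 = 220.44216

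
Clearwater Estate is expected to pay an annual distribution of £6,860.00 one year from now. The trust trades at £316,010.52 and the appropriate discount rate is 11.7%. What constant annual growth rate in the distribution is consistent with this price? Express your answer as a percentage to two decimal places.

9.53%

P = D₁/(r−g) ⇒ g = r − D₁/P = 0.117 − £6,860.00/£316,010.52 = 0.095292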